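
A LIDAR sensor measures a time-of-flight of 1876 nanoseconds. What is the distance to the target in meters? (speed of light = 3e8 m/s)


tof = 1876 ns = 1.876e-06 s
dist = c * tof / 2
= 3e8 * 1.876e-06 / 2
= 281.4 m


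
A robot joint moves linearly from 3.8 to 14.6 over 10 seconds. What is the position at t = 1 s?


s = t/T = 1/10 = 0.1
p(t) = p0 + (pf-p0)*s
= 3.8 + (14.6 - 3.8) * 0.1
= 4.88


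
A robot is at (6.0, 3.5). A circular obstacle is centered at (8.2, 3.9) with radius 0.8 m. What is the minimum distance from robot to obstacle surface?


center_dist = sqrt((6.0-8.2)^2 + (3.5-3.9)^2)
= sqrt(4.84 + 0.16)
= 2.2361
min_dist = center_dist - radius = 2.2361 - 0.8 = 1.4361 m


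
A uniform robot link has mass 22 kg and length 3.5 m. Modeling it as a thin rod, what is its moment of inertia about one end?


I = (1/3) * m * L^2
= (1/3) * 22 * 3.5^2
= 0.333333 * 22 * 12.25
= 89.8333 kg*m^2


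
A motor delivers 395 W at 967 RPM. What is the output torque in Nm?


omega = 967 * 2*pi/60 = 101.264 rad/s
tau = P / omega = 395 / 101.264
= 3.9007 Nm


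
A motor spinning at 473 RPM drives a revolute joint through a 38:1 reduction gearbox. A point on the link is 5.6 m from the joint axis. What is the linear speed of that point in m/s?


omega_motor = 473 * 2*pi/60 = 49.5324 rad/s
omega_joint = omega_motor / 38 = 1.3035 rad/s
v = omega_joint * r = 1.3035 * 5.6
= 7.2995 m/s


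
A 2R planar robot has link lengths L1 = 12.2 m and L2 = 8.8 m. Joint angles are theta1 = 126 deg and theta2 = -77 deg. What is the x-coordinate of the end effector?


Convert angles to radians: theta1 = 2.1991, theta2 = -1.3439
x = L1*cos(theta1) + L2*cos(theta1+theta2)
x = -7.171 + 5.7733
x = -1.3977


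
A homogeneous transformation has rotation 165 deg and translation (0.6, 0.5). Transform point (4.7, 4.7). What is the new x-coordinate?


x' = cos(theta)*px - sin(theta)*py + tx
= -0.9659*4.7 - 0.2588*4.7 + 0.6
= -5.1563


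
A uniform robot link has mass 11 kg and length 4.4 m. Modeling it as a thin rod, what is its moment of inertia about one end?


I = (1/3) * m * L^2
= (1/3) * 11 * 4.4^2
= 0.333333 * 11 * 19.36
= 70.9867 kg*m^2


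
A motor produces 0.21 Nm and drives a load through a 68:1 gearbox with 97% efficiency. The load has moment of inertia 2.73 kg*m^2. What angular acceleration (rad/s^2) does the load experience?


tau_out = tau_motor * N * eta
= 0.21 * 68 * 0.97 = 13.8516 Nm
alpha = tau_out / I = 13.8516 / 2.73
= 5.0738 rad/s^2


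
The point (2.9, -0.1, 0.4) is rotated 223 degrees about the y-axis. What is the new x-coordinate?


Rotation about y-axis: x' = x*cos(theta) + z*sin(theta)
= 2.9 * -0.7314 + 0.4 * -0.682
= -2.3937


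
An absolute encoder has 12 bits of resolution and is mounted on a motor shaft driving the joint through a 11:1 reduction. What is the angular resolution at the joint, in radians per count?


counts = 2^12 = 4096
effective counts at joint = 4096 * 11 = 45056
resolution = 2*pi / 45056
= 1.3945e-04 rad/count


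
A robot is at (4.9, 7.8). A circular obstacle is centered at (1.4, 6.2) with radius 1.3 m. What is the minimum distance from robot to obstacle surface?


center_dist = sqrt((4.9-1.4)^2 + (7.8-6.2)^2)
= sqrt(12.25 + 2.56)
= 3.8484
min_dist = center_dist - radius = 3.8484 - 1.3 = 2.5484 m


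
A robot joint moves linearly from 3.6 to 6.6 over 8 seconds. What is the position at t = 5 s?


s = t/T = 5/8 = 0.625
p(t) = p0 + (pf-p0)*s
= 3.6 + (6.6 - 3.6) * 0.625
= 5.475


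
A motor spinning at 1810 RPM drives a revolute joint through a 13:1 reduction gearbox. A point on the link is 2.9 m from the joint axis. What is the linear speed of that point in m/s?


omega_motor = 1810 * 2*pi/60 = 189.5428 rad/s
omega_joint = omega_motor / 13 = 14.5802 rad/s
v = omega_joint * r = 14.5802 * 2.9
= 42.2826 m/s


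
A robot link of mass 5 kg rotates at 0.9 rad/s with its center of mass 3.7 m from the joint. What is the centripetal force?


F = m * omega^2 * r
= 5 * 0.9^2 * 3.7
= 5 * 0.81 * 3.7
= 14.985 N


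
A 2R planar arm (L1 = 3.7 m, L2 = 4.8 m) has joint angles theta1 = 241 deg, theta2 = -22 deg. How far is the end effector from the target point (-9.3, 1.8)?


End effector via forward kinematics:
x = L1*cos(t1) + L2*cos(t1+t2) = -5.5241
y = L1*sin(t1) + L2*sin(t1+t2) = -6.2568
Distance to target:
d = sqrt((-9.3 - -5.5241)^2 + (1.8 - -6.2568)^2)
= sqrt(14.2574 + 64.9125)
= 8.8978 m


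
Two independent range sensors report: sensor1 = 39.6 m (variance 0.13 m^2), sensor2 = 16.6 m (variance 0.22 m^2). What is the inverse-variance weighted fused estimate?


w1 = (1/var1) / (1/var1 + 1/var2)
   = 7.6923 / (7.6923 + 4.5455) = 0.6286
w2 = 1 - w1 = 0.3714
fused = w1*s1 + w2*s2 = 24.8914 + 6.1657
= 31.0571 m


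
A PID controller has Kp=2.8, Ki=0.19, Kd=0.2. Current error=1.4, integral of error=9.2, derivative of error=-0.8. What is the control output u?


u = Kp*e + Ki*int(e) + Kd*de/dt
= 2.8*1.4 + 0.19*9.2 + 0.2*(-0.8)
= 3.92 + 1.748 + -0.16
= 5.508


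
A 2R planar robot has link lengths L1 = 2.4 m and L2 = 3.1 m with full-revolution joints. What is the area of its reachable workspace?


r_max = L1 + L2 = 5.5 m
r_min = |L1 - L2| = 0.7 m
Area = pi*(r_max^2 - r_min^2)
= pi*(30.25 - 0.49)
= pi * 29.76
= 93.4938 m^2


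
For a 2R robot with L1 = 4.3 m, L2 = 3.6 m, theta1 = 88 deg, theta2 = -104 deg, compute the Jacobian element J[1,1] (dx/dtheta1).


J[1,1] = -L1*sin(t1) - L2*sin(t1+t2)
= -4.3*sin(88) - 3.6*sin(-16)
= -3.3051


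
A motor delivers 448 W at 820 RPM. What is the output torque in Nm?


omega = 820 * 2*pi/60 = 85.8702 rad/s
tau = P / omega = 448 / 85.8702
= 5.2172 Nm


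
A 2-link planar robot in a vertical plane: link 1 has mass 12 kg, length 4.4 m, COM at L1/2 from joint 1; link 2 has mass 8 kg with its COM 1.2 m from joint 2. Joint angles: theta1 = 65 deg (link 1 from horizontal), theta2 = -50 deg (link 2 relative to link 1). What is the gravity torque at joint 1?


Horizontal distance from joint 1 to link-1 COM:
  x_c1 = (L1/2)*cos(t1) = 2.2 * 0.4226 = 0.9298 m
Horizontal distance from joint 1 to link-2 COM:
  x_c2 = L1*cos(t1) + Lc2*cos(t1+t2)
       = 4.4*0.4226 + 1.2*0.9659 = 3.0186 m
tau1 = m1*g*x_c1 + m2*g*x_c2
     = 12*9.81*0.9298 + 8*9.81*3.0186
     = 109.4514 + 236.9022
     = 346.3536 Nm


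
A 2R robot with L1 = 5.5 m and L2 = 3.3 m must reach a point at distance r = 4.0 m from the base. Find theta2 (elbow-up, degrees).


cos(theta2) = (r^2 - L1^2 - L2^2) / (2*L1*L2)
cos(theta2) = (16.0 - 30.25 - 10.89) / 36.3
cos(theta2) = -0.692562
theta2 = 133.8333 degrees


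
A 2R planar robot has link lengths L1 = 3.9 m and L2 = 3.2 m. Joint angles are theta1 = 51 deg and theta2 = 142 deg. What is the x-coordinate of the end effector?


Convert angles to radians: theta1 = 0.8901, theta2 = 2.4784
x = L1*cos(theta1) + L2*cos(theta1+theta2)
x = 2.4543 + -3.118
x = -0.6636


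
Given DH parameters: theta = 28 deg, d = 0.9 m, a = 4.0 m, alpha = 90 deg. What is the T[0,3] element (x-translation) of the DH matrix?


T[0,3] = a * cos(theta)
= 4.0 * cos(28 deg)
= 4.0 * 0.8829
= 3.5318


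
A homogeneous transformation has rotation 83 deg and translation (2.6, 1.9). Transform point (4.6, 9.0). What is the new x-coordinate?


x' = cos(theta)*px - sin(theta)*py + tx
= 0.1219*4.6 - 0.9925*9.0 + 2.6
= -5.7723


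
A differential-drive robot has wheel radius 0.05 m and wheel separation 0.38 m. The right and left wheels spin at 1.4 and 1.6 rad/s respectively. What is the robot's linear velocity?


vR = r*wR = 0.05*1.4 = 0.07 m/s
vL = r*wL = 0.05*1.6 = 0.08 m/s
v = (vR+vL)/2 = 0.075 m/s
omega = (vR-vL)/L = -0.0263 rad/s
linear velocity = 0.075 m/s


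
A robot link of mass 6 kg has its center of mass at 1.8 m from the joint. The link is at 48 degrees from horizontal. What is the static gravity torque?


tau = m*g*L*cos(angle)
= 6 * 9.81 * 1.8 * cos(48 deg)
= 6 * 9.81 * 1.8 * 0.6691
= 70.893 Nm


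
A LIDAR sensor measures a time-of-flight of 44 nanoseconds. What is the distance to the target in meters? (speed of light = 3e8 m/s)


tof = 44 ns = 4.4e-08 s
dist = c * tof / 2
= 3e8 * 4.4e-08 / 2
= 6.6 m


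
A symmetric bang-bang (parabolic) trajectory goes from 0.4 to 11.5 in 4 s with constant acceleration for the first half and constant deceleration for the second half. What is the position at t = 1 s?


Symmetric rest-to-rest: each phase covers (pf-p0)/2 in time T/2. 0.5*a*(T/2)^2 = (pf-p0)/2 => a = 4*(pf-p0)/T^2
a = 4*(11.5-0.4)/4^2 = 2.775
t = 1 is in the acceleration phase (t <= T/2).
p = p0 + 0.5*a*t^2 = 0.4 + 0.5*2.775*1^2
= 1.7875


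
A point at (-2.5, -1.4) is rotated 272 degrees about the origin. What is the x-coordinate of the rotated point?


x' = x*cos(theta) - y*sin(theta)
cos(272 deg) = 0.0349, sin(272 deg) = -0.9994
x' = -2.5 * 0.0349 - -1.4 * -0.9994
= -0.0872 - 1.3991
= -1.4864


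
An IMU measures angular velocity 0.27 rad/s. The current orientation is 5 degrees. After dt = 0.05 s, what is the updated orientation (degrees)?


delta_theta = w * dt = 0.27 * 0.05 = 0.0135 rad
= 0.7735 deg
theta_new = 5 + 0.7735 = 5.7735 deg


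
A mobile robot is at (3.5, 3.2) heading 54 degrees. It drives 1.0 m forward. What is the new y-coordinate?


y_new = y0 + d*sin(theta)
= 3.2 + 1.0*sin(54)
= 3.2 + 0.809
= 4.009


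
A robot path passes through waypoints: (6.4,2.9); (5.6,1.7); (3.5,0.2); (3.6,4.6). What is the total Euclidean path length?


Segment lengths:
  seg1 = sqrt((-0.8)^2 + (-1.2)^2) = 1.4422
  seg2 = sqrt((-2.1)^2 + (-1.5)^2) = 2.5807
  seg3 = sqrt((0.1)^2 + (4.4)^2) = 4.4011
Total = 8.4241


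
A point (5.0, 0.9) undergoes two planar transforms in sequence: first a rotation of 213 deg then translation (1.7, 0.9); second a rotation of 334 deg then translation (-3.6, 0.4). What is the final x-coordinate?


After transform 1:
x1 = cos(213)*5.0 - sin(213)*0.9 + 1.7 = -2.0032
y1 = sin(213)*5.0 + cos(213)*0.9 + 0.9 = -2.578
After transform 2:
x2 = cos(334)*-2.0032 - sin(334)*-2.578 + -3.6
= -6.5306


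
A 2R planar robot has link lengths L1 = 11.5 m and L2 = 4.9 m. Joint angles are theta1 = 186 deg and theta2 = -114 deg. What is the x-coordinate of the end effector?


Convert angles to radians: theta1 = 3.2463, theta2 = -1.9897
x = L1*cos(theta1) + L2*cos(theta1+theta2)
x = -11.437 + 1.5142
x = -9.9228


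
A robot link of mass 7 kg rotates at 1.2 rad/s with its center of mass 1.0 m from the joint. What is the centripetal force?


F = m * omega^2 * r
= 7 * 1.2^2 * 1.0
= 7 * 1.44 * 1.0
= 10.08 N


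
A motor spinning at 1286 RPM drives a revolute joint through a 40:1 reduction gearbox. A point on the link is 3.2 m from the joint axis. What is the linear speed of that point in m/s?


omega_motor = 1286 * 2*pi/60 = 134.6696 rad/s
omega_joint = omega_motor / 40 = 3.3667 rad/s
v = omega_joint * r = 3.3667 * 3.2
= 10.7736 m/s


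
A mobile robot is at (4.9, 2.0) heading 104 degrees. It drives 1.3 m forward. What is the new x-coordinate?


x_new = x0 + d*cos(theta)
= 4.9 + 1.3*cos(104)
= 4.9 + -0.3145
= 4.5855


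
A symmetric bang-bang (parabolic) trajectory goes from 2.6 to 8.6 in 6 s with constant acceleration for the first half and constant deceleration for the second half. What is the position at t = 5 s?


Symmetric rest-to-rest: each phase covers (pf-p0)/2 in time T/2. 0.5*a*(T/2)^2 = (pf-p0)/2 => a = 4*(pf-p0)/T^2
a = 4*(8.6-2.6)/6^2 = 0.6667
t = 5 is in the deceleration phase (t > T/2).
p = pf - 0.5*a*(T-t)^2 = 8.6 - 0.5*0.6667*1^2
= 8.2667


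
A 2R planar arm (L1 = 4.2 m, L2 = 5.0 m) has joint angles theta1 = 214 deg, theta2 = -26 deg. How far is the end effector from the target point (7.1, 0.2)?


End effector via forward kinematics:
x = L1*cos(t1) + L2*cos(t1+t2) = -8.4333
y = L1*sin(t1) + L2*sin(t1+t2) = -3.0445
Distance to target:
d = sqrt((7.1 - -8.4333)^2 + (0.2 - -3.0445)^2)
= sqrt(241.2834 + 10.5266)
= 15.8685 m


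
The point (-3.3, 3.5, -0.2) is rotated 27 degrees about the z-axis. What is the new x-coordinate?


Rotation about z-axis: x' = x*cos(theta) - y*sin(theta)
= -3.3 * 0.891 - 3.5 * 0.454
= -4.5293


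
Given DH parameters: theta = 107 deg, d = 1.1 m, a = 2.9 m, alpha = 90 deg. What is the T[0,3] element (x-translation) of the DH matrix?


T[0,3] = a * cos(theta)
= 2.9 * cos(107 deg)
= 2.9 * -0.2924
= -0.8479


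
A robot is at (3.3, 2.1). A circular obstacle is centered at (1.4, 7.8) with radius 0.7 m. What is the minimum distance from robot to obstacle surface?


center_dist = sqrt((3.3-1.4)^2 + (2.1-7.8)^2)
= sqrt(3.61 + 32.49)
= 6.0083
min_dist = center_dist - radius = 6.0083 - 0.7 = 5.3083 m


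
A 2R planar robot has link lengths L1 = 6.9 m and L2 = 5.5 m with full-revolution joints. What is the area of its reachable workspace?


r_max = L1 + L2 = 12.4 m
r_min = |L1 - L2| = 1.4 m
Area = pi*(r_max^2 - r_min^2)
= pi*(153.76 - 1.96)
= pi * 151.8
= 476.8938 m^2


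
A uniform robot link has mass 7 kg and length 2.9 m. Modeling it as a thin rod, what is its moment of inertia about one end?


I = (1/3) * m * L^2
= (1/3) * 7 * 2.9^2
= 0.333333 * 7 * 8.41
= 19.6233 kg*m^2


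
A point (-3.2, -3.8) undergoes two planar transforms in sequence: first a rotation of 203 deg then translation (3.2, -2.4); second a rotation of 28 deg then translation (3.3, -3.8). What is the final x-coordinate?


After transform 1:
x1 = cos(203)*-3.2 - sin(203)*-3.8 + 3.2 = 4.6608
y1 = sin(203)*-3.2 + cos(203)*-3.8 + -2.4 = 2.3483
After transform 2:
x2 = cos(28)*4.6608 - sin(28)*2.3483 + 3.3
= 6.3128


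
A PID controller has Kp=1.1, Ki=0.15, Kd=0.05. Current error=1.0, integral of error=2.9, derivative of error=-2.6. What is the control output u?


u = Kp*e + Ki*int(e) + Kd*de/dt
= 1.1*1.0 + 0.15*2.9 + 0.05*(-2.6)
= 1.1 + 0.435 + -0.13
= 1.405


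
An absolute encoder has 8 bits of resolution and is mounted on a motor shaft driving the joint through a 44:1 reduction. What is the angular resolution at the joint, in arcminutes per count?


counts = 2^8 = 256
effective counts at joint = 256 * 44 = 11264
resolution = 360*60 / 11264
= 1.9176 arcmin/count


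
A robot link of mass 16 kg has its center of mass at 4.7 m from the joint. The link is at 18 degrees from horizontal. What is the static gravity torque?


tau = m*g*L*cos(angle)
= 16 * 9.81 * 4.7 * cos(18 deg)
= 16 * 9.81 * 4.7 * 0.9511
= 701.6058 Nm


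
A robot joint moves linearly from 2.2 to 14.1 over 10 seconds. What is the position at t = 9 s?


s = t/T = 9/10 = 0.9
p(t) = p0 + (pf-p0)*s
= 2.2 + (14.1 - 2.2) * 0.9
= 12.91


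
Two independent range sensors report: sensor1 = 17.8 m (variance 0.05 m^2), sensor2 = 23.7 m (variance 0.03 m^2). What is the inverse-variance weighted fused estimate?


w1 = (1/var1) / (1/var1 + 1/var2)
   = 20.0 / (20.0 + 33.3333) = 0.375
w2 = 1 - w1 = 0.625
fused = w1*s1 + w2*s2 = 6.675 + 14.8125
= 21.4875 m


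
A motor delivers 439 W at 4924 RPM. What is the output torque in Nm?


omega = 4924 * 2*pi/60 = 515.6401 rad/s
tau = P / omega = 439 / 515.6401
= 0.8514 Nm


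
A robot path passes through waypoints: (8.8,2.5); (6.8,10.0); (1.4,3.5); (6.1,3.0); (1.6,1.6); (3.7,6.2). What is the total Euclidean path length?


Segment lengths:
  seg1 = sqrt((-2.0)^2 + (7.5)^2) = 7.7621
  seg2 = sqrt((-5.4)^2 + (-6.5)^2) = 8.4504
  seg3 = sqrt((4.7)^2 + (-0.5)^2) = 4.7265
  seg4 = sqrt((-4.5)^2 + (-1.4)^2) = 4.7127
  seg5 = sqrt((2.1)^2 + (4.6)^2) = 5.0567
Total = 30.7085


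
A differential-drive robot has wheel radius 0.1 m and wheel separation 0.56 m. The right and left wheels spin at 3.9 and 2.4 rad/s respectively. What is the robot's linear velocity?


vR = r*wR = 0.1*3.9 = 0.39 m/s
vL = r*wL = 0.1*2.4 = 0.24 m/s
v = (vR+vL)/2 = 0.315 m/s
omega = (vR-vL)/L = 0.2679 rad/s
linear velocity = 0.315 m/s


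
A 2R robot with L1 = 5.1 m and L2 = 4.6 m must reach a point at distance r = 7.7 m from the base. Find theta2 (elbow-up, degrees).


cos(theta2) = (r^2 - L1^2 - L2^2) / (2*L1*L2)
cos(theta2) = (59.29 - 26.01 - 21.16) / 46.92
cos(theta2) = 0.258312
theta2 = 75.0301 degrees


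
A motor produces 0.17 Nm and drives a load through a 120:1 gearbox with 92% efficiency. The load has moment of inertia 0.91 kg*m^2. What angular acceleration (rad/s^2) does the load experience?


tau_out = tau_motor * N * eta
= 0.17 * 120 * 0.92 = 18.768 Nm
alpha = tau_out / I = 18.768 / 0.91
= 20.6242 rad/s^2


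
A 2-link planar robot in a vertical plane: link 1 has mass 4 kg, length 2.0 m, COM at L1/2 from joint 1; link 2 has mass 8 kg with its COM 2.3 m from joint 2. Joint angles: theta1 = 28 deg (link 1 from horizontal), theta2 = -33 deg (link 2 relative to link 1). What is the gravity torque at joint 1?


Horizontal distance from joint 1 to link-1 COM:
  x_c1 = (L1/2)*cos(t1) = 1.0 * 0.8829 = 0.8829 m
Horizontal distance from joint 1 to link-2 COM:
  x_c2 = L1*cos(t1) + Lc2*cos(t1+t2)
       = 2.0*0.8829 + 2.3*0.9962 = 4.0571 m
tau1 = m1*g*x_c1 + m2*g*x_c2
     = 4*9.81*0.8829 + 8*9.81*4.0571
     = 34.6469 + 318.4046
     = 353.0514 Nm


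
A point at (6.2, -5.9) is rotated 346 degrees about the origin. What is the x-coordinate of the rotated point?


x' = x*cos(theta) - y*sin(theta)
cos(346 deg) = 0.9703, sin(346 deg) = -0.2419
x' = 6.2 * 0.9703 - -5.9 * -0.2419
= 6.0158 - 1.4273
= 4.5885


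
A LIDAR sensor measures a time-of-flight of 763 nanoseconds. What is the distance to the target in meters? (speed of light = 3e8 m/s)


tof = 763 ns = 7.63e-07 s
dist = c * tof / 2
= 3e8 * 7.63e-07 / 2
= 114.45 m


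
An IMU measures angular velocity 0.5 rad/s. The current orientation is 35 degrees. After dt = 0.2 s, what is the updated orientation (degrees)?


delta_theta = w * dt = 0.5 * 0.2 = 0.1 rad
= 5.7296 deg
theta_new = 35 + 5.7296 = 40.7296 deg


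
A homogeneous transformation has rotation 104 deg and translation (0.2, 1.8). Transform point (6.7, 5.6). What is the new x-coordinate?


x' = cos(theta)*px - sin(theta)*py + tx
= -0.2419*6.7 - 0.9703*5.6 + 0.2
= -6.8545


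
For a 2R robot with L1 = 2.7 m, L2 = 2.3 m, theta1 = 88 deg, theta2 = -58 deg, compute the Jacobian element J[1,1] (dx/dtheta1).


J[1,1] = -L1*sin(t1) - L2*sin(t1+t2)
= -2.7*sin(88) - 2.3*sin(30)
= -3.8484


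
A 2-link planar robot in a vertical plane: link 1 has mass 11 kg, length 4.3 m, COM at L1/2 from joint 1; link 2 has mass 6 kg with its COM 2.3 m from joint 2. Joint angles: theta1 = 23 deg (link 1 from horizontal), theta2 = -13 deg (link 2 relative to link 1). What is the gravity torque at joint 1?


Horizontal distance from joint 1 to link-1 COM:
  x_c1 = (L1/2)*cos(t1) = 2.15 * 0.9205 = 1.9791 m
Horizontal distance from joint 1 to link-2 COM:
  x_c2 = L1*cos(t1) + Lc2*cos(t1+t2)
       = 4.3*0.9205 + 2.3*0.9848 = 6.2232 m
tau1 = m1*g*x_c1 + m2*g*x_c2
     = 11*9.81*1.9791 + 6*9.81*6.2232
     = 213.5631 + 366.2992
     = 579.8624 Nm


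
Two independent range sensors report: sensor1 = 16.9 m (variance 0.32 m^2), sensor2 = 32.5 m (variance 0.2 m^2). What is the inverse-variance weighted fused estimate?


w1 = (1/var1) / (1/var1 + 1/var2)
   = 3.125 / (3.125 + 5.0) = 0.3846
w2 = 1 - w1 = 0.6154
fused = w1*s1 + w2*s2 = 6.5 + 20.0
= 26.5 m


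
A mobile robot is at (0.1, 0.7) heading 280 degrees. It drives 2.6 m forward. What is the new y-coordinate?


y_new = y0 + d*sin(theta)
= 0.7 + 2.6*sin(280)
= 0.7 + -2.5605
= -1.8605


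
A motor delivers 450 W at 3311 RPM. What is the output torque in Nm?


omega = 3311 * 2*pi/60 = 346.7271 rad/s
tau = P / omega = 450 / 346.7271
= 1.2979 Nm


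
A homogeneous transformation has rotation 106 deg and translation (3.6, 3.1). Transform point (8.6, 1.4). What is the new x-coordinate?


x' = cos(theta)*px - sin(theta)*py + tx
= -0.2756*8.6 - 0.9613*1.4 + 3.6
= -0.1162


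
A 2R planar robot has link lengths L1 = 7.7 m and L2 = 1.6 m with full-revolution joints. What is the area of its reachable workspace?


r_max = L1 + L2 = 9.3 m
r_min = |L1 - L2| = 6.1 m
Area = pi*(r_max^2 - r_min^2)
= pi*(86.49 - 37.21)
= pi * 49.28
= 154.8177 m^2


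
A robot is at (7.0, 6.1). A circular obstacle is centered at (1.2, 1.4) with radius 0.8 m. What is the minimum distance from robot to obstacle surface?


center_dist = sqrt((7.0-1.2)^2 + (6.1-1.4)^2)
= sqrt(33.64 + 22.09)
= 7.4653
min_dist = center_dist - radius = 7.4653 - 0.8 = 6.6653 m


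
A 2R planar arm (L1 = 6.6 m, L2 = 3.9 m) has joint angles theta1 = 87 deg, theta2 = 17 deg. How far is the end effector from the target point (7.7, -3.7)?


End effector via forward kinematics:
x = L1*cos(t1) + L2*cos(t1+t2) = -0.5981
y = L1*sin(t1) + L2*sin(t1+t2) = 10.3751
Distance to target:
d = sqrt((7.7 - -0.5981)^2 + (-3.7 - 10.3751)^2)
= sqrt(68.8581 + 198.1087)
= 16.3391 m


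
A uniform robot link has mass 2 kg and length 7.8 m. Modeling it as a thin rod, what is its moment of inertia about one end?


I = (1/3) * m * L^2
= (1/3) * 2 * 7.8^2
= 0.333333 * 2 * 60.84
= 40.56 kg*m^2


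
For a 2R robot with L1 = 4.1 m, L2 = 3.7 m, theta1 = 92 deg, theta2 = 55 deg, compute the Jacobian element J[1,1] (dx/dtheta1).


J[1,1] = -L1*sin(t1) - L2*sin(t1+t2)
= -4.1*sin(92) - 3.7*sin(147)
= -6.1127


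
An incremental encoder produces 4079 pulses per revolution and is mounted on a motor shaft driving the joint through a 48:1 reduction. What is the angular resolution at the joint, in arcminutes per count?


counts per rev = 4079
effective counts at joint = 4079 * 48 = 195792
resolution = 360*60 / 195792
= 0.1103 arcmin/count


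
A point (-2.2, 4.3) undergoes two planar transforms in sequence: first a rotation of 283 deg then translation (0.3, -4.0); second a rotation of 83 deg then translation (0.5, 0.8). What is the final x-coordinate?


After transform 1:
x1 = cos(283)*-2.2 - sin(283)*4.3 + 0.3 = 3.9949
y1 = sin(283)*-2.2 + cos(283)*4.3 + -4.0 = -0.8891
After transform 2:
x2 = cos(83)*3.9949 - sin(83)*-0.8891 + 0.5
= 1.8693


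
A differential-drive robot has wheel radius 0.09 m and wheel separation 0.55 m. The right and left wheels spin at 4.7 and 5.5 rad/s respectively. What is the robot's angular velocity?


vR = r*wR = 0.09*4.7 = 0.423 m/s
vL = r*wL = 0.09*5.5 = 0.495 m/s
v = (vR+vL)/2 = 0.459 m/s
omega = (vR-vL)/L = -0.1309 rad/s
angular velocity = -0.1309 rad/s


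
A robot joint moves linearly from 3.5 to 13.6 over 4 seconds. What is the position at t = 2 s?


s = t/T = 2/4 = 0.5
p(t) = p0 + (pf-p0)*s
= 3.5 + (13.6 - 3.5) * 0.5
= 8.55


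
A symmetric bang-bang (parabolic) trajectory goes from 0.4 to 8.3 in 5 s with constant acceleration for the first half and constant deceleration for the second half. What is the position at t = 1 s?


Symmetric rest-to-rest: each phase covers (pf-p0)/2 in time T/2. 0.5*a*(T/2)^2 = (pf-p0)/2 => a = 4*(pf-p0)/T^2
a = 4*(8.3-0.4)/5^2 = 1.264
t = 1 is in the acceleration phase (t <= T/2).
p = p0 + 0.5*a*t^2 = 0.4 + 0.5*1.264*1^2
= 1.032


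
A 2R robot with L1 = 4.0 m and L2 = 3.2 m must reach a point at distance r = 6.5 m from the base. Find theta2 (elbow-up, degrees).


cos(theta2) = (r^2 - L1^2 - L2^2) / (2*L1*L2)
cos(theta2) = (42.25 - 16.0 - 10.24) / 25.6
cos(theta2) = 0.625391
theta2 = 51.2891 degrees


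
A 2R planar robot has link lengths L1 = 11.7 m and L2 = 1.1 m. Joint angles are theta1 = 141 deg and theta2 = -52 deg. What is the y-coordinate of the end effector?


Convert angles to radians: theta1 = 2.4609, theta2 = -0.9076
y = L1*sin(theta1) + L2*sin(theta1+theta2)
y = 7.363 + 1.0998
y = 8.4629


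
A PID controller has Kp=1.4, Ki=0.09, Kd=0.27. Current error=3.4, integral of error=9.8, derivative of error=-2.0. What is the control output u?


u = Kp*e + Ki*int(e) + Kd*de/dt
= 1.4*3.4 + 0.09*9.8 + 0.27*(-2.0)
= 4.76 + 0.882 + -0.54
= 5.102


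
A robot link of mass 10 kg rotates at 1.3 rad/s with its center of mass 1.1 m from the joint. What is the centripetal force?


F = m * omega^2 * r
= 10 * 1.3^2 * 1.1
= 10 * 1.69 * 1.1
= 18.59 N


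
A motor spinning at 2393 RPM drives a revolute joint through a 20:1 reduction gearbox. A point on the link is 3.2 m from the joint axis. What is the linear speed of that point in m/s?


omega_motor = 2393 * 2*pi/60 = 250.5944 rad/s
omega_joint = omega_motor / 20 = 12.5297 rad/s
v = omega_joint * r = 12.5297 * 3.2
= 40.0951 m/s


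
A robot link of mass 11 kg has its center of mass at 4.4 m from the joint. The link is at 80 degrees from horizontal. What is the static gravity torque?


tau = m*g*L*cos(angle)
= 11 * 9.81 * 4.4 * cos(80 deg)
= 11 * 9.81 * 4.4 * 0.1736
= 82.4488 Nm


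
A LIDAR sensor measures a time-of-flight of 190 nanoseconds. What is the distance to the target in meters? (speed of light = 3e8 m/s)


tof = 190 ns = 1.9e-07 s
dist = c * tof / 2
= 3e8 * 1.9e-07 / 2
= 28.5 m


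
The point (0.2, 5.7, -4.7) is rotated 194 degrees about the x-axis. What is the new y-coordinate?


Rotation about x-axis: y' = y*cos(theta) - z*sin(theta)
= 5.7 * -0.9703 - -4.7 * -0.2419
= -6.6677


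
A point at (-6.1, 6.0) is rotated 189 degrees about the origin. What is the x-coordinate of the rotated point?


x' = x*cos(theta) - y*sin(theta)
cos(189 deg) = -0.9877, sin(189 deg) = -0.1564
x' = -6.1 * -0.9877 - 6.0 * -0.1564
= 6.0249 - -0.9386
= 6.9635


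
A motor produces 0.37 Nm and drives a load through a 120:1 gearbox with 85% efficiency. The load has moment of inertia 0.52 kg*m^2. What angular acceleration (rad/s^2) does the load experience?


tau_out = tau_motor * N * eta
= 0.37 * 120 * 0.85 = 37.74 Nm
alpha = tau_out / I = 37.74 / 0.52
= 72.5769 rad/s^2


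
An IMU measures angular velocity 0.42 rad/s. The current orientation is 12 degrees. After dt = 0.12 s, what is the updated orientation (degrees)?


delta_theta = w * dt = 0.42 * 0.12 = 0.0504 rad
= 2.8877 deg
theta_new = 12 + 2.8877 = 14.8877 deg


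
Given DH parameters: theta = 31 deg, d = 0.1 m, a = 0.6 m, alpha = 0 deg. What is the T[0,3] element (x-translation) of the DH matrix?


T[0,3] = a * cos(theta)
= 0.6 * cos(31 deg)
= 0.6 * 0.8572
= 0.5143


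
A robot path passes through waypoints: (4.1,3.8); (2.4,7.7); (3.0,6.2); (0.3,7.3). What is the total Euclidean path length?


Segment lengths:
  seg1 = sqrt((-1.7)^2 + (3.9)^2) = 4.2544
  seg2 = sqrt((0.6)^2 + (-1.5)^2) = 1.6155
  seg3 = sqrt((-2.7)^2 + (1.1)^2) = 2.9155
Total = 8.7854


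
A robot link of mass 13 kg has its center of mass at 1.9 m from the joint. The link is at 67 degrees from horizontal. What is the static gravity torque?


tau = m*g*L*cos(angle)
= 13 * 9.81 * 1.9 * cos(67 deg)
= 13 * 9.81 * 1.9 * 0.3907
= 94.6769 Nm


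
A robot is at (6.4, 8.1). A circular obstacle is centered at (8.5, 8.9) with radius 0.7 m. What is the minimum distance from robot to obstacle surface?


center_dist = sqrt((6.4-8.5)^2 + (8.1-8.9)^2)
= sqrt(4.41 + 0.64)
= 2.2472
min_dist = center_dist - radius = 2.2472 - 0.7 = 1.5472 m


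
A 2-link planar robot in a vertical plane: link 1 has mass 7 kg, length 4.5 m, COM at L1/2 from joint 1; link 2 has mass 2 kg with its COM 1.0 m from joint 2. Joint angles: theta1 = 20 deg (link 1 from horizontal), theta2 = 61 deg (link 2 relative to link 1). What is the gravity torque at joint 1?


Horizontal distance from joint 1 to link-1 COM:
  x_c1 = (L1/2)*cos(t1) = 2.25 * 0.9397 = 2.1143 m
Horizontal distance from joint 1 to link-2 COM:
  x_c2 = L1*cos(t1) + Lc2*cos(t1+t2)
       = 4.5*0.9397 + 1.0*0.1564 = 4.3851 m
tau1 = m1*g*x_c1 + m2*g*x_c2
     = 7*9.81*2.1143 + 2*9.81*4.3851
     = 145.1896 + 86.0347
     = 231.2243 Nm


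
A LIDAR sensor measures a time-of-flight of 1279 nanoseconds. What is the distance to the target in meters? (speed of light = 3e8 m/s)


tof = 1279 ns = 1.279e-06 s
dist = c * tof / 2
= 3e8 * 1.279e-06 / 2
= 191.85 m


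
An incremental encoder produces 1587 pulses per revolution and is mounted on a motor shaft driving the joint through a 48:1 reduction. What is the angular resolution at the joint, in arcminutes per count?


counts per rev = 1587
effective counts at joint = 1587 * 48 = 76176
resolution = 360*60 / 76176
= 0.2836 arcmin/count


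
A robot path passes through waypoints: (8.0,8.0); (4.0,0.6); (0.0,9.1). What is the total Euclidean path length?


Segment lengths:
  seg1 = sqrt((-4.0)^2 + (-7.4)^2) = 8.4119
  seg2 = sqrt((-4.0)^2 + (8.5)^2) = 9.3941
Total = 17.806


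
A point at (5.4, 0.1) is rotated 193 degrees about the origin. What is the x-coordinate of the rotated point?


x' = x*cos(theta) - y*sin(theta)
cos(193 deg) = -0.9744, sin(193 deg) = -0.225
x' = 5.4 * -0.9744 - 0.1 * -0.225
= -5.2616 - -0.0225
= -5.2391


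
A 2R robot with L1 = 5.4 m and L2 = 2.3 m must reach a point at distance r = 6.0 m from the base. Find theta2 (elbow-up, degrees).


cos(theta2) = (r^2 - L1^2 - L2^2) / (2*L1*L2)
cos(theta2) = (36.0 - 29.16 - 5.29) / 24.84
cos(theta2) = 0.062399
theta2 = 86.4225 degrees


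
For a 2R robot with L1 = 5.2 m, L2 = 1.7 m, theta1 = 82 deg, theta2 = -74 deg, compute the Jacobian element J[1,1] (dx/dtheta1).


J[1,1] = -L1*sin(t1) - L2*sin(t1+t2)
= -5.2*sin(82) - 1.7*sin(8)
= -5.386


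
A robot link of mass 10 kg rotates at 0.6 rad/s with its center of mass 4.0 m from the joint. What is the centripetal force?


F = m * omega^2 * r
= 10 * 0.6^2 * 4.0
= 10 * 0.36 * 4.0
= 14.4 N


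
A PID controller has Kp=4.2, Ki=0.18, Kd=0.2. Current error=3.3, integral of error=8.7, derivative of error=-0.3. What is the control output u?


u = Kp*e + Ki*int(e) + Kd*de/dt
= 4.2*3.3 + 0.18*8.7 + 0.2*(-0.3)
= 13.86 + 1.566 + -0.06
= 15.366


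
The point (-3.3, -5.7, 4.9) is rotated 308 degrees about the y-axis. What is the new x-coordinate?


Rotation about y-axis: x' = x*cos(theta) + z*sin(theta)
= -3.3 * 0.6157 + 4.9 * -0.788
= -5.8929


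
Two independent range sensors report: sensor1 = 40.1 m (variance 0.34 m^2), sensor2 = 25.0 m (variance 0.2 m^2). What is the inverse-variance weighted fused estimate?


w1 = (1/var1) / (1/var1 + 1/var2)
   = 2.9412 / (2.9412 + 5.0) = 0.3704
w2 = 1 - w1 = 0.6296
fused = w1*s1 + w2*s2 = 14.8519 + 15.7407
= 30.5926 m


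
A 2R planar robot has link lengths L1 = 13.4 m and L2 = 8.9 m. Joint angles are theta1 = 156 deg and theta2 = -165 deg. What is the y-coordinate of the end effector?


Convert angles to radians: theta1 = 2.7227, theta2 = -2.8798
y = L1*sin(theta1) + L2*sin(theta1+theta2)
y = 5.4503 + -1.3923
y = 4.058


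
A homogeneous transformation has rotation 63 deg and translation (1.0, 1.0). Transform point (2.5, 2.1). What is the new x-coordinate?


x' = cos(theta)*px - sin(theta)*py + tx
= 0.454*2.5 - 0.891*2.1 + 1.0
= 0.2639


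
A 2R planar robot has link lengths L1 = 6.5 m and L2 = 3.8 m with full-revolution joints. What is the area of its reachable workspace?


r_max = L1 + L2 = 10.3 m
r_min = |L1 - L2| = 2.7 m
Area = pi*(r_max^2 - r_min^2)
= pi*(106.09 - 7.29)
= pi * 98.8
= 310.3894 m^2


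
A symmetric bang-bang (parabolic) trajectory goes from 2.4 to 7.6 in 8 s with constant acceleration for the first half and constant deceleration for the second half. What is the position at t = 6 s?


Symmetric rest-to-rest: each phase covers (pf-p0)/2 in time T/2. 0.5*a*(T/2)^2 = (pf-p0)/2 => a = 4*(pf-p0)/T^2
a = 4*(7.6-2.4)/8^2 = 0.325
t = 6 is in the deceleration phase (t > T/2).
p = pf - 0.5*a*(T-t)^2 = 7.6 - 0.5*0.325*2^2
= 6.95


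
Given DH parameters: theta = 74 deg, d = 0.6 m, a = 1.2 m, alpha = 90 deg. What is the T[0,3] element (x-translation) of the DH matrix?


T[0,3] = a * cos(theta)
= 1.2 * cos(74 deg)
= 1.2 * 0.2756
= 0.3308


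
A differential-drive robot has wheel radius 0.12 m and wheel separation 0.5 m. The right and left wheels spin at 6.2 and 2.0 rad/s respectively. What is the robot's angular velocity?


vR = r*wR = 0.12*6.2 = 0.744 m/s
vL = r*wL = 0.12*2.0 = 0.24 m/s
v = (vR+vL)/2 = 0.492 m/s
omega = (vR-vL)/L = 1.008 rad/s
angular velocity = 1.008 rad/s


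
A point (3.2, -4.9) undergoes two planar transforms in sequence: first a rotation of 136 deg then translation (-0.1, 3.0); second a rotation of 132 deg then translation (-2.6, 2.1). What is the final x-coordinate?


After transform 1:
x1 = cos(136)*3.2 - sin(136)*-4.9 + -0.1 = 1.0019
y1 = sin(136)*3.2 + cos(136)*-4.9 + 3.0 = 8.7477
After transform 2:
x2 = cos(132)*1.0019 - sin(132)*8.7477 + -2.6
= -9.7712


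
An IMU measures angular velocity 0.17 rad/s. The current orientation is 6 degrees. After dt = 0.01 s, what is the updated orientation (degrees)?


delta_theta = w * dt = 0.17 * 0.01 = 0.0017 rad
= 0.0974 deg
theta_new = 6 + 0.0974 = 6.0974 deg


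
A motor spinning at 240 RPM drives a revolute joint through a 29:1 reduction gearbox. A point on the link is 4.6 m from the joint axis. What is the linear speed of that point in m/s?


omega_motor = 240 * 2*pi/60 = 25.1327 rad/s
omega_joint = omega_motor / 29 = 0.8666 rad/s
v = omega_joint * r = 0.8666 * 4.6
= 3.9866 m/s


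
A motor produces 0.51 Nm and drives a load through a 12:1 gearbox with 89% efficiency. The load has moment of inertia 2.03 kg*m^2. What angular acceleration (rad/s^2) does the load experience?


tau_out = tau_motor * N * eta
= 0.51 * 12 * 0.89 = 5.4468 Nm
alpha = tau_out / I = 5.4468 / 2.03
= 2.6832 rad/s^2


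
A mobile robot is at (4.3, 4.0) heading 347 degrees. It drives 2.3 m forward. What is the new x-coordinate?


x_new = x0 + d*cos(theta)
= 4.3 + 2.3*cos(347)
= 4.3 + 2.2411
= 6.5411


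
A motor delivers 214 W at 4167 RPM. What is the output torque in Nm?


omega = 4167 * 2*pi/60 = 436.3672 rad/s
tau = P / omega = 214 / 436.3672
= 0.4904 Nm


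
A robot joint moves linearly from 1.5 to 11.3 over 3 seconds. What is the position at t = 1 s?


s = t/T = 1/3 = 0.3333
p(t) = p0 + (pf-p0)*s
= 1.5 + (11.3 - 1.5) * 0.3333
= 4.7667


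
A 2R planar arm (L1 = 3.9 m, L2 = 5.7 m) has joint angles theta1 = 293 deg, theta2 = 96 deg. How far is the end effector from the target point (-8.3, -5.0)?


End effector via forward kinematics:
x = L1*cos(t1) + L2*cos(t1+t2) = 6.5092
y = L1*sin(t1) + L2*sin(t1+t2) = -0.8266
Distance to target:
d = sqrt((-8.3 - 6.5092)^2 + (-5.0 - -0.8266)^2)
= sqrt(219.3119 + 17.4177)
= 15.386 m


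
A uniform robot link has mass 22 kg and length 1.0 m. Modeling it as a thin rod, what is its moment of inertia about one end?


I = (1/3) * m * L^2
= (1/3) * 22 * 1.0^2
= 0.333333 * 22 * 1.0
= 7.3333 kg*m^2


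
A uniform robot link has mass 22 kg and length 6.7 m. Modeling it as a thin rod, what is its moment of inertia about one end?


I = (1/3) * m * L^2
= (1/3) * 22 * 6.7^2
= 0.333333 * 22 * 44.89
= 329.1933 kg*m^2


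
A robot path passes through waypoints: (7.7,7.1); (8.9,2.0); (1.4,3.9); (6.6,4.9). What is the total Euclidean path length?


Segment lengths:
  seg1 = sqrt((1.2)^2 + (-5.1)^2) = 5.2393
  seg2 = sqrt((-7.5)^2 + (1.9)^2) = 7.7369
  seg3 = sqrt((5.2)^2 + (1.0)^2) = 5.2953
Total = 18.2715


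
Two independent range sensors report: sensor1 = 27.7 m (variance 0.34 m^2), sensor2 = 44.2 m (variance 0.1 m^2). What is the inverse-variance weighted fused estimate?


w1 = (1/var1) / (1/var1 + 1/var2)
   = 2.9412 / (2.9412 + 10.0) = 0.2273
w2 = 1 - w1 = 0.7727
fused = w1*s1 + w2*s2 = 6.2955 + 34.1545
= 40.45 m


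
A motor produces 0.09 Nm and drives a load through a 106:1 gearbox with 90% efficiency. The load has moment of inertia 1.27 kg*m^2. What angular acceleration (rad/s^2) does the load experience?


tau_out = tau_motor * N * eta
= 0.09 * 106 * 0.9 = 8.586 Nm
alpha = tau_out / I = 8.586 / 1.27
= 6.7606 rad/s^2


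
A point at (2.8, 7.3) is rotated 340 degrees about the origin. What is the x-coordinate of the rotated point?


x' = x*cos(theta) - y*sin(theta)
cos(340 deg) = 0.9397, sin(340 deg) = -0.342
x' = 2.8 * 0.9397 - 7.3 * -0.342
= 2.6311 - -2.4967
= 5.1279


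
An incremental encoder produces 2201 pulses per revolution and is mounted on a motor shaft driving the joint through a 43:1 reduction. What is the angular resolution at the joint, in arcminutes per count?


counts per rev = 2201
effective counts at joint = 2201 * 43 = 94643
resolution = 360*60 / 94643
= 0.2282 arcmin/count


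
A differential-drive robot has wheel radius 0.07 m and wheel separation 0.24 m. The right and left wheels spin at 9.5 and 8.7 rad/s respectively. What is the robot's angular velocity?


vR = r*wR = 0.07*9.5 = 0.665 m/s
vL = r*wL = 0.07*8.7 = 0.609 m/s
v = (vR+vL)/2 = 0.637 m/s
omega = (vR-vL)/L = 0.2333 rad/s
angular velocity = 0.2333 rad/s


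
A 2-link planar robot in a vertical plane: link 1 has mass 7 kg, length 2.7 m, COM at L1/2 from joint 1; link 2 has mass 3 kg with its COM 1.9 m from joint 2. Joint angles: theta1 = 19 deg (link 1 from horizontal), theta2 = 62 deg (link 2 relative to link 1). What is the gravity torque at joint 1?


Horizontal distance from joint 1 to link-1 COM:
  x_c1 = (L1/2)*cos(t1) = 1.35 * 0.9455 = 1.2765 m
Horizontal distance from joint 1 to link-2 COM:
  x_c2 = L1*cos(t1) + Lc2*cos(t1+t2)
       = 2.7*0.9455 + 1.9*0.1564 = 2.8501 m
tau1 = m1*g*x_c1 + m2*g*x_c2
     = 7*9.81*1.2765 + 3*9.81*2.8501
     = 87.6538 + 83.8792
     = 171.533 Nm


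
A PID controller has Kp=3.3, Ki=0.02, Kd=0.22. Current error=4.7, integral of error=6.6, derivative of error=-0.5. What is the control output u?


u = Kp*e + Ki*int(e) + Kd*de/dt
= 3.3*4.7 + 0.02*6.6 + 0.22*(-0.5)
= 15.51 + 0.132 + -0.11
= 15.532


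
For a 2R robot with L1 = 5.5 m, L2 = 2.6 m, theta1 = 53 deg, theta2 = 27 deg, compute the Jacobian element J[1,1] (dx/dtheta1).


J[1,1] = -L1*sin(t1) - L2*sin(t1+t2)
= -5.5*sin(53) - 2.6*sin(80)
= -6.953


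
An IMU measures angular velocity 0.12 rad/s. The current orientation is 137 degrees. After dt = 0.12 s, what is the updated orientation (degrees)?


delta_theta = w * dt = 0.12 * 0.12 = 0.0144 rad
= 0.8251 deg
theta_new = 137 + 0.8251 = 137.8251 deg


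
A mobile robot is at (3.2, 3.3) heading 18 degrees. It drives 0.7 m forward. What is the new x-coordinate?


x_new = x0 + d*cos(theta)
= 3.2 + 0.7*cos(18)
= 3.2 + 0.6657
= 3.8657


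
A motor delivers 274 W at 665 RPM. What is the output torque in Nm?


omega = 665 * 2*pi/60 = 69.6386 rad/s
tau = P / omega = 274 / 69.6386
= 3.9346 Nm


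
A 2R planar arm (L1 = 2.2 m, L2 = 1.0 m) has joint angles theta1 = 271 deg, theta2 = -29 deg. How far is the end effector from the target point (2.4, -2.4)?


End effector via forward kinematics:
x = L1*cos(t1) + L2*cos(t1+t2) = -0.4311
y = L1*sin(t1) + L2*sin(t1+t2) = -3.0826
Distance to target:
d = sqrt((2.4 - -0.4311)^2 + (-2.4 - -3.0826)^2)
= sqrt(8.015 + 0.466)
= 2.9122 m


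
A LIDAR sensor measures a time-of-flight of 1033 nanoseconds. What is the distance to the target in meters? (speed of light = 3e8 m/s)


tof = 1033 ns = 1.033e-06 s
dist = c * tof / 2
= 3e8 * 1.033e-06 / 2
= 154.95 m


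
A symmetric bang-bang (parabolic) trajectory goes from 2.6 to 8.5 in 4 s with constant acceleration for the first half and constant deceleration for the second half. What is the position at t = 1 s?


Symmetric rest-to-rest: each phase covers (pf-p0)/2 in time T/2. 0.5*a*(T/2)^2 = (pf-p0)/2 => a = 4*(pf-p0)/T^2
a = 4*(8.5-2.6)/4^2 = 1.475
t = 1 is in the acceleration phase (t <= T/2).
p = p0 + 0.5*a*t^2 = 2.6 + 0.5*1.475*1^2
= 3.3375


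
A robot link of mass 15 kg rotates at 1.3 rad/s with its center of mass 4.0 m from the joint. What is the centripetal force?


F = m * omega^2 * r
= 15 * 1.3^2 * 4.0
= 15 * 1.69 * 4.0
= 101.4 N


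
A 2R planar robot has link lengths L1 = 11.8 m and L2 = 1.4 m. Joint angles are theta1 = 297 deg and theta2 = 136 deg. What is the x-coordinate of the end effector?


Convert angles to radians: theta1 = 5.1836, theta2 = 2.3736
x = L1*cos(theta1) + L2*cos(theta1+theta2)
x = 5.3571 + 0.4093
x = 5.7664
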